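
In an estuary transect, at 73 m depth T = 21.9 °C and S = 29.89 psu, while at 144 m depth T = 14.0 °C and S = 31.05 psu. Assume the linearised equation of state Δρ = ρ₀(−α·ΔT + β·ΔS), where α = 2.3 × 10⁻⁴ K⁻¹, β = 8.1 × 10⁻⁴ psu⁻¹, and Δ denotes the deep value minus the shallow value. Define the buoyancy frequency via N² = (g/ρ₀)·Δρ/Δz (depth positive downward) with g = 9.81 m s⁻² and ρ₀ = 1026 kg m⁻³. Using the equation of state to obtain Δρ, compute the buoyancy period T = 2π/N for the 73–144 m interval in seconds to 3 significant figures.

322 s

ΔT = -7.9 K, ΔS = +1.16 psu (deep − shallow).
Δρ/ρ₀ = −αΔT + βΔS = 1.817 × 10⁻³ + 9.396 × 10⁻⁴ = 2.7566 × 10⁻³, so Δρ ≈ 2.828 kg m⁻³.
N² = (g/ρ₀)·Δρ/Δz = g·(Δρ/ρ₀)/Δz = 9.81 × 2.7566 × 10⁻³ / 71 = 3.8088 × 10⁻⁴ s⁻².
N = √(3.8088 × 10⁻⁴) = 0.019516 rad s⁻¹ → T = 2π/N = 321.95 s ≈ 322 s.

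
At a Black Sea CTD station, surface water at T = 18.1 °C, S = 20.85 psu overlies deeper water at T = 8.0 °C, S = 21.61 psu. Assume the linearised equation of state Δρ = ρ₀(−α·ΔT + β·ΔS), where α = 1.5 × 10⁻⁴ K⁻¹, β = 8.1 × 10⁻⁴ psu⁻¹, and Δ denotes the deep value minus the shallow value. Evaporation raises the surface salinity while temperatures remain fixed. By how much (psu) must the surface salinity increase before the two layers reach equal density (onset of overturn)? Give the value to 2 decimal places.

Neutral buoyancy requires −α(T_deep − T_surf) + β(S_deep − S_surf′) = 0.
S_surf′ = S_deep − (α/β)·ΔT = 21.61 − (1.5 × 10⁻⁴/8.1 × 10⁻⁴)·(-10.1) = 23.4804 psu.
Increase required: 23.4804 − 20.85 = 2.6304 psu.

2.63 psu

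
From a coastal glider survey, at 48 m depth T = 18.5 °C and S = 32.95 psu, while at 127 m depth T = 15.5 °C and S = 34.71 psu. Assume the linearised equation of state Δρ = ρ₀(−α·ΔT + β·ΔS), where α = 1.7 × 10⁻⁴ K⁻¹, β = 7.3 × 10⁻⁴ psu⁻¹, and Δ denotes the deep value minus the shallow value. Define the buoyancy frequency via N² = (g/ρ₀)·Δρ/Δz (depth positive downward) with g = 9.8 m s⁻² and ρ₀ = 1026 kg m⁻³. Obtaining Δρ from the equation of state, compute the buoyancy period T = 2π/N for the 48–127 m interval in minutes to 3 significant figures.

7.02 min

ΔT = -3.0 K, ΔS = +1.76 psu (deep − shallow).
Δρ/ρ₀ = −αΔT + βΔS = 5.10 × 10⁻⁴ + 1.2848 × 10⁻³ = 1.7948 × 10⁻³, so Δρ ≈ 1.841 kg m⁻³.
N² = (g/ρ₀)·Δρ/Δz = g·(Δρ/ρ₀)/Δz = 9.8 × 1.7948 × 10⁻³ / 79 = 2.2265 × 10⁻⁴ s⁻².
N = √(2.2265 × 10⁻⁴) = 0.014921 rad s⁻¹ → T = 2π/N = 421.10 s = 7.0183 min ≈ 7.02 min.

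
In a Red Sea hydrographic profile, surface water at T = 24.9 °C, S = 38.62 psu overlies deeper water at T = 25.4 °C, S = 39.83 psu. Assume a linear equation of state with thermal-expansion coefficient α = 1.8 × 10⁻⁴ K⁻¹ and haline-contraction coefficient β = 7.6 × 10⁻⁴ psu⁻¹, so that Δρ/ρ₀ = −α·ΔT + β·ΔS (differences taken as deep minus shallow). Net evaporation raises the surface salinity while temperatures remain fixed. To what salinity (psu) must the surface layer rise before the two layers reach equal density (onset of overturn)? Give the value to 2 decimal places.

39.71 psu

Neutral buoyancy requires −α(T_deep − T_surf) + β(S_deep − S_surf′) = 0.
S_surf′ = S_deep − (α/β)·ΔT = 39.83 − (1.8 × 10⁻⁴/7.6 × 10⁻⁴)·(+0.5) = 39.7116 psu.
Increase required: 39.7116 − 38.62 = 1.0916 psu.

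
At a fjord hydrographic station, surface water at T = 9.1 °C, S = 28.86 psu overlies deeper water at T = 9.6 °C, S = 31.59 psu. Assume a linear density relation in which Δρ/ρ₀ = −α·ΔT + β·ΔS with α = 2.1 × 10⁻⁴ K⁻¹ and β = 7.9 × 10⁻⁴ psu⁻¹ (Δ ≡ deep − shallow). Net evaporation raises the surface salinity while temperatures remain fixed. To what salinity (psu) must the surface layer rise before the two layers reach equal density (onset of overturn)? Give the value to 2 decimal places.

31.46 psu

Neutral buoyancy requires −α(T_deep − T_surf) + β(S_deep − S_surf′) = 0.
S_surf′ = S_deep − (α/β)·ΔT = 31.59 − (2.1 × 10⁻⁴/7.9 × 10⁻⁴)·(+0.5) = 31.4571 psu.
Increase required: 31.4571 − 28.86 = 2.5971 psu.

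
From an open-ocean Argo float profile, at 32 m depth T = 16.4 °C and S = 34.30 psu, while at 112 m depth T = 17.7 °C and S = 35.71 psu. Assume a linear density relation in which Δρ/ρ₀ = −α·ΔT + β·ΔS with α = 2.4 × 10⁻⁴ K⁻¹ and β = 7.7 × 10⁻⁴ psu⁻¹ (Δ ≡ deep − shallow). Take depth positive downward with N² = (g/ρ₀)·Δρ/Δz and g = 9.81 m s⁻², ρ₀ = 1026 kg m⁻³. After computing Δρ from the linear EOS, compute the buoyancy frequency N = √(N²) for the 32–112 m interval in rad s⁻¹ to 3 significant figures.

ΔT = +1.3 K, ΔS = +1.41 psu (deep − shallow).
Δρ/ρ₀ = −αΔT + βΔS = -3.12 × 10⁻⁴ + 1.0857 × 10⁻³ = 7.737 × 10⁻⁴, so Δρ ≈ 0.7938 kg m⁻³.
N² = (g/ρ₀)·Δρ/Δz = g·(Δρ/ρ₀)/Δz = 9.81 × 7.737 × 10⁻⁴ / 80 = 9.4875 × 10⁻⁵ s⁻².
N = √(9.4875 × 10⁻⁵) = 9.7404 × 10⁻³ rad s⁻¹ ≈ 9.74 × 10⁻³ rad s⁻¹.

9.74 × 10⁻³ rad s⁻¹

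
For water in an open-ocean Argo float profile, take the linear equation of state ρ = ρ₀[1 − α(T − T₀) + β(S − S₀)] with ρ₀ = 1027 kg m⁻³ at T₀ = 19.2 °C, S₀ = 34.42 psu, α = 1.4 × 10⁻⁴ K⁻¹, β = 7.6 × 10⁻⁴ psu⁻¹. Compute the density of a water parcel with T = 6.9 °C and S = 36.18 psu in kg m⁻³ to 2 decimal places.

T − T₀ = -12.3 K, S − S₀ = +1.76 psu.
Bracket = 1 − α·(-12.3) + β·(+1.76) = 1 + (3.0596 × 10⁻³) = 1.0030596.
ρ = 1027 × 1.0030596 = 1030.14 kg m⁻³.

1030.14 kg m⁻³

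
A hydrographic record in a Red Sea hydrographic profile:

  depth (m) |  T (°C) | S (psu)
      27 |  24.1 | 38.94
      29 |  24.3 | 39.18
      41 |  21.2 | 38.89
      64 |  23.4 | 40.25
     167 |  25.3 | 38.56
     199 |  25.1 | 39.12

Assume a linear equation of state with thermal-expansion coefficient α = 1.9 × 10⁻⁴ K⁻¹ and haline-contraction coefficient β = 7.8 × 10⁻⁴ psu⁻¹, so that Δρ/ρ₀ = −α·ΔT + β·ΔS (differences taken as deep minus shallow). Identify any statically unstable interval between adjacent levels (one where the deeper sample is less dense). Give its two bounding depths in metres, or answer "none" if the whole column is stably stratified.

64–167 m

Evaluate Δρ/ρ₀ = −αΔT + βΔS across each adjacent pair:
  27–29 m: −αΔT+βΔS = −(1.9 × 10⁻⁴)(+0.2)+(7.8 × 10⁻⁴)(+0.24) = 1.5 × 10⁻⁴ → stable
  29–41 m: −αΔT+βΔS = −(1.9 × 10⁻⁴)(-3.1)+(7.8 × 10⁻⁴)(-0.29) = 3.6 × 10⁻⁴ → stable
  41–64 m: −αΔT+βΔS = −(1.9 × 10⁻⁴)(+2.2)+(7.8 × 10⁻⁴)(+1.36) = 6.4 × 10⁻⁴ → stable
  64–167 m: −αΔT+βΔS = −(1.9 × 10⁻⁴)(+1.9)+(7.8 × 10⁻⁴)(-1.69) = -1.7 × 10⁻³ → UNSTABLE
  167–199 m: −αΔT+βΔS = −(1.9 × 10⁻⁴)(-0.2)+(7.8 × 10⁻⁴)(+0.56) = 4.7 × 10⁻⁴ → stable
The 64–167 m interval has Δρ < 0: lighter water underlies denser water.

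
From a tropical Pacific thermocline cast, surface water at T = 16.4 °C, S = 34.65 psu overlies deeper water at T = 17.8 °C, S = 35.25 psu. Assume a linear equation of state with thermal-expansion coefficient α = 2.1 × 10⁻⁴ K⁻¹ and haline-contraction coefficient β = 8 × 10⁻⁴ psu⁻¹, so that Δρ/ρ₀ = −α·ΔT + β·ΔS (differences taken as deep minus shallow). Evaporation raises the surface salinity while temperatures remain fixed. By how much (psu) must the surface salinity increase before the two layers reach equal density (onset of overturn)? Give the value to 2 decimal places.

Neutral buoyancy requires −α(T_deep − T_surf) + β(S_deep − S_surf′) = 0.
S_surf′ = S_deep − (α/β)·ΔT = 35.25 − (2.1 × 10⁻⁴/8 × 10⁻⁴)·(+1.4) = 34.8825 psu.
Increase required: 34.8825 − 34.65 = 0.2325 psu.

0.23 psu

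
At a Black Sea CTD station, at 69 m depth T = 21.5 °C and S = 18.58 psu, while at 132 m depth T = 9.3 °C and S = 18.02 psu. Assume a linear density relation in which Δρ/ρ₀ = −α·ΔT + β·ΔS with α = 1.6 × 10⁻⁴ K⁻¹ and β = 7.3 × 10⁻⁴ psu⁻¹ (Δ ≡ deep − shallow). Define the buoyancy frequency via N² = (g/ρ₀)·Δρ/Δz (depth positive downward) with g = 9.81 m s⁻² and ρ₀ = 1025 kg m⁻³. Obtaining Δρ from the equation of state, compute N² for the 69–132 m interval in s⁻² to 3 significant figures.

2.40 × 10⁻⁴ s⁻²

ΔT = -12.2 K, ΔS = -0.56 psu (deep − shallow).
Δρ/ρ₀ = −αΔT + βΔS = 1.952 × 10⁻³ − 4.088 × 10⁻⁴ = 1.5432 × 10⁻³, so Δρ ≈ 1.582 kg m⁻³.
N² = (g/ρ₀)·Δρ/Δz = g·(Δρ/ρ₀)/Δz = 9.81 × 1.5432 × 10⁻³ / 63 = 2.4030 × 10⁻⁴ s⁻² ≈ 2.40 × 10⁻⁴ s⁻².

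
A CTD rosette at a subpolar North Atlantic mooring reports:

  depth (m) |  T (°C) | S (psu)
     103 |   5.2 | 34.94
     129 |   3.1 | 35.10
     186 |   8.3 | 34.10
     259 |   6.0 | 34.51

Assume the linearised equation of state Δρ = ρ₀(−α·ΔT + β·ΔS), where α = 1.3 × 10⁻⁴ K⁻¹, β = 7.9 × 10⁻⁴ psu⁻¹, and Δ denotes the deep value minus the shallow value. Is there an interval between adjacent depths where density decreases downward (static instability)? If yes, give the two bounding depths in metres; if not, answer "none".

Evaluate Δρ/ρ₀ = −αΔT + βΔS across each adjacent pair:
  103–129 m: −αΔT+βΔS = −(1.3 × 10⁻⁴)(-2.1)+(7.9 × 10⁻⁴)(+0.16) = 4.0 × 10⁻⁴ → stable
  129–186 m: −αΔT+βΔS = −(1.3 × 10⁻⁴)(+5.2)+(7.9 × 10⁻⁴)(-1.00) = -1.5 × 10⁻³ → UNSTABLE
  186–259 m: −αΔT+βΔS = −(1.3 × 10⁻⁴)(-2.3)+(7.9 × 10⁻⁴)(+0.41) = 6.2 × 10⁻⁴ → stable
The 129–186 m interval has Δρ < 0: lighter water underlies denser water.

129–186 m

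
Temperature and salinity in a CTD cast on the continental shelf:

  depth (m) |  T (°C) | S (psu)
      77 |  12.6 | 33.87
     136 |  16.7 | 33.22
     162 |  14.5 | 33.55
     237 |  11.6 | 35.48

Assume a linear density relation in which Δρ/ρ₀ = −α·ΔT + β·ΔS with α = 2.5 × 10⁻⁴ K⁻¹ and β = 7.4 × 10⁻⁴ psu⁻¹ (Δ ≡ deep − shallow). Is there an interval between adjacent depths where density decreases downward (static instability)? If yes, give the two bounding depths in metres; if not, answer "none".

77–136 m

Evaluate Δρ/ρ₀ = −αΔT + βΔS across each adjacent pair:
  77–136 m: −αΔT+βΔS = −(2.5 × 10⁻⁴)(+4.1)+(7.4 × 10⁻⁴)(-0.65) = -1.5 × 10⁻³ → UNSTABLE
  136–162 m: −αΔT+βΔS = −(2.5 × 10⁻⁴)(-2.2)+(7.4 × 10⁻⁴)(+0.33) = 7.9 × 10⁻⁴ → stable
  162–237 m: −αΔT+βΔS = −(2.5 × 10⁻⁴)(-2.9)+(7.4 × 10⁻⁴)(+1.93) = 2.2 × 10⁻³ → stable
The 77–136 m interval has Δρ < 0: lighter water underlies denser water.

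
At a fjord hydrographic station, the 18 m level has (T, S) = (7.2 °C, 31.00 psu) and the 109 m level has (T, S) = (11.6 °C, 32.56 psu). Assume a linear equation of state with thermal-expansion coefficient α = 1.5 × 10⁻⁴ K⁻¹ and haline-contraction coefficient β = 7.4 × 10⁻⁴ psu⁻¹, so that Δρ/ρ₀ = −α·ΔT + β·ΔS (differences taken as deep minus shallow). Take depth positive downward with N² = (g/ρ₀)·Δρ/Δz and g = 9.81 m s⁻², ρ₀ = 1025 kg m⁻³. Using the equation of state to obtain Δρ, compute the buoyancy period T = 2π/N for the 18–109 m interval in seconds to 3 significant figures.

ΔT = +4.4 K, ΔS = +1.56 psu (deep − shallow).
Δρ/ρ₀ = −αΔT + βΔS = -6.60 × 10⁻⁴ + 1.1544 × 10⁻³ = 4.944 × 10⁻⁴, so Δρ ≈ 0.5068 kg m⁻³.
N² = (g/ρ₀)·Δρ/Δz = g·(Δρ/ρ₀)/Δz = 9.81 × 4.944 × 10⁻⁴ / 91 = 5.3297 × 10⁻⁵ s⁻².
N = √(5.3297 × 10⁻⁵) = 7.3005 × 10⁻³ rad s⁻¹ → T = 2π/N = 860.65 s ≈ 861 s.

861 s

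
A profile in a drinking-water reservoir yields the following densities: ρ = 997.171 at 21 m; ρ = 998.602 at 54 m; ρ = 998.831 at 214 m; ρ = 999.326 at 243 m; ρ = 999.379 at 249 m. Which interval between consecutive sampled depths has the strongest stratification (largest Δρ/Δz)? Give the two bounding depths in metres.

21–54 m

Compute the density gradient over each adjacent pair:
  21–54 m: Δρ/Δz = 1.431/33 = 0.043 kg m⁻⁴
  54–214 m: Δρ/Δz = 0.229/160 = 1.4 × 10⁻³ kg m⁻⁴
  214–243 m: Δρ/Δz = 0.495/29 = 0.017 kg m⁻⁴
  243–249 m: Δρ/Δz = 0.053/6 = 8.8 × 10⁻³ kg m⁻⁴
The largest gradient is in the 21–54 m interval — the pycnocline.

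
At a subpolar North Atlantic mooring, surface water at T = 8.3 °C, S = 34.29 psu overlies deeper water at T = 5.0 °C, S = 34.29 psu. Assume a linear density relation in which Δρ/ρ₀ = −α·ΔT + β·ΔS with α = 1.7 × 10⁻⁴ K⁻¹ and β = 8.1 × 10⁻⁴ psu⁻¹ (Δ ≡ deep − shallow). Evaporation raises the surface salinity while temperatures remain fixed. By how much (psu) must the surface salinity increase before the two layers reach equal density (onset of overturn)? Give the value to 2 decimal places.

0.69 psu

Neutral buoyancy requires −α(T_deep − T_surf) + β(S_deep − S_surf′) = 0.
S_surf′ = S_deep − (α/β)·ΔT = 34.29 − (1.7 × 10⁻⁴/8.1 × 10⁻⁴)·(-3.3) = 34.9826 psu.
Increase required: 34.9826 − 34.29 = 0.6926 psu.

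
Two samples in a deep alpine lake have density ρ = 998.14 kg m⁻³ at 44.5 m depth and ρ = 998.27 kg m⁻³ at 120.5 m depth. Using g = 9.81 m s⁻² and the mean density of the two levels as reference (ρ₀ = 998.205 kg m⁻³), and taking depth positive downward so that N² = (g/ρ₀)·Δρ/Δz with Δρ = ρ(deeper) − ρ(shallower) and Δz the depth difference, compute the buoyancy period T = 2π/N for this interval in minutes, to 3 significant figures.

25.5 min

Δρ = 998.27 − 998.14 = 0.13 kg m⁻³ over Δz = 120.5 − 44.5 = 76 m.
N² = (9.81/998.205) × (0.13/76) = 1.6810 × 10⁻⁵ s⁻².
N = √(1.6810 × 10⁻⁵) = 4.1000 × 10⁻³ rad s⁻¹, so T = 2π/N = 1.5325 × 10³ s = 25.542 min ≈ 25.5 min.
Since Δρ > 0 the layer is stably stratified.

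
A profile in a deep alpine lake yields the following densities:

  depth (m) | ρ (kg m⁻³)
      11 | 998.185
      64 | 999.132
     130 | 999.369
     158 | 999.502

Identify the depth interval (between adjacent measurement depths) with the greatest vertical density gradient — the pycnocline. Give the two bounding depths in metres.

11–64 m

Compute the density gradient over each adjacent pair:
  11–64 m: Δρ/Δz = 0.947/53 = 0.018 kg m⁻⁴
  64–130 m: Δρ/Δz = 0.237/66 = 3.6 × 10⁻³ kg m⁻⁴
  130–158 m: Δρ/Δz = 0.133/28 = 4.7 × 10⁻³ kg m⁻⁴
The largest gradient is in the 11–64 m interval — the pycnocline.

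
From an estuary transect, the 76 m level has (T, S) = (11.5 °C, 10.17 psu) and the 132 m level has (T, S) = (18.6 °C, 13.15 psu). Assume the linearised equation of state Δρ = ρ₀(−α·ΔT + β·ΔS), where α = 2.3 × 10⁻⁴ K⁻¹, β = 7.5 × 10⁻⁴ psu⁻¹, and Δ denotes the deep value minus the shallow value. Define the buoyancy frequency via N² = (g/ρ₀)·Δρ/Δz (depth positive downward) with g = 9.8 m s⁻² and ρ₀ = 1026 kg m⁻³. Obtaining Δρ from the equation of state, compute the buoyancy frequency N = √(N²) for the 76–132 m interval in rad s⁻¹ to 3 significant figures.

0.0103 rad s⁻¹

ΔT = +7.1 K, ΔS = +2.98 psu (deep − shallow).
Δρ/ρ₀ = −αΔT + βΔS = -1.633 × 10⁻³ + 2.235 × 10⁻³ = 6.02 × 10⁻⁴, so Δρ ≈ 0.6177 kg m⁻³.
N² = (g/ρ₀)·Δρ/Δz = g·(Δρ/ρ₀)/Δz = 9.8 × 6.02 × 10⁻⁴ / 56 = 1.0535 × 10⁻⁴ s⁻².
N = √(1.0535 × 10⁻⁴) = 0.010264 rad s⁻¹ ≈ 0.0103 rad s⁻¹.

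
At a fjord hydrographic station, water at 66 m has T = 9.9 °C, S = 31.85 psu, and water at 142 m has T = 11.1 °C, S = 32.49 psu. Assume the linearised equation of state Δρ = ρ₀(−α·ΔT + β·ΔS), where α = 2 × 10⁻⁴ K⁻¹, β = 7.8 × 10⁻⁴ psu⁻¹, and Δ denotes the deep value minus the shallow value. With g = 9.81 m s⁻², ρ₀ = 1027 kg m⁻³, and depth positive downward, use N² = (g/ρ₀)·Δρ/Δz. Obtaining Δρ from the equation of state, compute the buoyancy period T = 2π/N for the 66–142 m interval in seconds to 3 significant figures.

1.09 × 10³ s

ΔT = +1.2 K, ΔS = +0.64 psu (deep − shallow).
Δρ/ρ₀ = −αΔT + βΔS = -2.40 × 10⁻⁴ + 4.992 × 10⁻⁴ = 2.592 × 10⁻⁴, so Δρ ≈ 0.2662 kg m⁻³.
N² = (g/ρ₀)·Δρ/Δz = g·(Δρ/ρ₀)/Δz = 9.81 × 2.592 × 10⁻⁴ / 76 = 3.3457 × 10⁻⁵ s⁻².
N = √(3.3457 × 10⁻⁵) = 5.7842 × 10⁻³ rad s⁻¹ → T = 2π/N = 1.0863 × 10³ s ≈ 1.09 × 10³ s.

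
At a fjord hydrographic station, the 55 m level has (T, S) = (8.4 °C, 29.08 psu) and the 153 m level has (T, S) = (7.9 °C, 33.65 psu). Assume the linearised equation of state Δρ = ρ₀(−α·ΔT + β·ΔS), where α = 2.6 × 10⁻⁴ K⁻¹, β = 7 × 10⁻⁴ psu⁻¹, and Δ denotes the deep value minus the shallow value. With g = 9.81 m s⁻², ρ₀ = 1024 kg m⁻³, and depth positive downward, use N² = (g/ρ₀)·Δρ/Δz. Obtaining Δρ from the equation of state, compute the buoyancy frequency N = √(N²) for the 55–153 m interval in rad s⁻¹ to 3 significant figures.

ΔT = -0.5 K, ΔS = +4.57 psu (deep − shallow).
Δρ/ρ₀ = −αΔT + βΔS = 1.30 × 10⁻⁴ + 3.199 × 10⁻³ = 3.329 × 10⁻³, so Δρ ≈ 3.409 kg m⁻³.
N² = (g/ρ₀)·Δρ/Δz = g·(Δρ/ρ₀)/Δz = 9.81 × 3.329 × 10⁻³ / 98 = 3.3324 × 10⁻⁴ s⁻².
N = √(3.3324 × 10⁻⁴) = 0.018255 rad s⁻¹ ≈ 0.0183 rad s⁻¹.

0.0183 rad s⁻¹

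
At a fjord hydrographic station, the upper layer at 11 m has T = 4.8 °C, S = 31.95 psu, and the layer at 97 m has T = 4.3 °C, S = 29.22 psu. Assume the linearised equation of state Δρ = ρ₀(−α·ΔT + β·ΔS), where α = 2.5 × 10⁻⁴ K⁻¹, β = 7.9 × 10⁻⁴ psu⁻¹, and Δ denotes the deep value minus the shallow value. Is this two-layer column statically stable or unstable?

ΔT = 4.3 − 4.8 = -0.5 K and ΔS = 29.22 − 31.95 = -2.73 psu (deep − shallow).
−αΔT = 1.25 × 10⁻⁴; βΔS = -2.1567 × 10⁻³; sum Δρ/ρ₀ = -2.0317 × 10⁻³.
Δρ/ρ₀ < 0, so Δρ < 0: deeper water is lighter → statically unstable; the column would overturn.

unstable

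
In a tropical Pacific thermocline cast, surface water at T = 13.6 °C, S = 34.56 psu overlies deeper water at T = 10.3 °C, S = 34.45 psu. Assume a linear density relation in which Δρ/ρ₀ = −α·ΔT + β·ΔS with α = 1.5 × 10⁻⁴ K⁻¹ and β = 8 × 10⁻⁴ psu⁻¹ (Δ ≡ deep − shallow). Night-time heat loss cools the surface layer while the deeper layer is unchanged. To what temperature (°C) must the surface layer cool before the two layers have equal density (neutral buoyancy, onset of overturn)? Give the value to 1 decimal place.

Neutral buoyancy requires Δρ = 0, i.e. −α(T_deep − T_surf′) + β(S_deep − S_surf) = 0.
T_surf′ = T_deep − (β/α)·ΔS = 10.3 − (8 × 10⁻⁴/1.5 × 10⁻⁴)·(-0.11) = 10.887 °C.
Cooling required: 13.6 − (10.887) = 2.713 °C.

10.9 °C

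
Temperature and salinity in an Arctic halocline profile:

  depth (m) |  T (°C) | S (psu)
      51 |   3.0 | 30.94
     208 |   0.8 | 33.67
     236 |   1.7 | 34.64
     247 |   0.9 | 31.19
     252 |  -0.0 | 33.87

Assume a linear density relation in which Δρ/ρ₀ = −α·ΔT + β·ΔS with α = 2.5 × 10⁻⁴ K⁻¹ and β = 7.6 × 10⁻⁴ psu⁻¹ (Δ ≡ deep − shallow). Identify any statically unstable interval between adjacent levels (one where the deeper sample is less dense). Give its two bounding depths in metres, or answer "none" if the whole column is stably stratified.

236–247 m

Evaluate Δρ/ρ₀ = −αΔT + βΔS across each adjacent pair:
  51–208 m: −αΔT+βΔS = −(2.5 × 10⁻⁴)(-2.2)+(7.6 × 10⁻⁴)(+2.73) = 2.6 × 10⁻³ → stable
  208–236 m: −αΔT+βΔS = −(2.5 × 10⁻⁴)(+0.9)+(7.6 × 10⁻⁴)(+0.97) = 5.1 × 10⁻⁴ → stable
  236–247 m: −αΔT+βΔS = −(2.5 × 10⁻⁴)(-0.8)+(7.6 × 10⁻⁴)(-3.45) = -2.4 × 10⁻³ → UNSTABLE
  247–252 m: −αΔT+βΔS = −(2.5 × 10⁻⁴)(-0.9)+(7.6 × 10⁻⁴)(+2.68) = 2.3 × 10⁻³ → stable
The 236–247 m interval has Δρ < 0: lighter water underlies denser water.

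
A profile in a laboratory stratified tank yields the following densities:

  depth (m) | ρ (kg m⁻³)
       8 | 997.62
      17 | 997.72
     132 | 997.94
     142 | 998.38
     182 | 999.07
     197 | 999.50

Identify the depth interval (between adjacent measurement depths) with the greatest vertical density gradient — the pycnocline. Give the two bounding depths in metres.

132–142 m

Compute the density gradient over each adjacent pair:
  8–17 m: Δρ/Δz = 0.10/9 = 0.011 kg m⁻⁴
  17–132 m: Δρ/Δz = 0.22/115 = 1.9 × 10⁻³ kg m⁻⁴
  132–142 m: Δρ/Δz = 0.44/10 = 0.044 kg m⁻⁴
  142–182 m: Δρ/Δz = 0.69/40 = 0.017 kg m⁻⁴
  182–197 m: Δρ/Δz = 0.43/15 = 0.029 kg m⁻⁴
The largest gradient is in the 132–142 m interval — the pycnocline.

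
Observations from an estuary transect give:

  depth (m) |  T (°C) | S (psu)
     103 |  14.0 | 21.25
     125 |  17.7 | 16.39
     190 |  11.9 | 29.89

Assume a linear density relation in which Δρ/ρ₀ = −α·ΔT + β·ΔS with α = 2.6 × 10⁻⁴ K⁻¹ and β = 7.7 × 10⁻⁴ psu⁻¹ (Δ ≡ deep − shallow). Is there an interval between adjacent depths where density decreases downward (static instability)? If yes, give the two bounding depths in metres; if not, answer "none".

103–125 m

Evaluate Δρ/ρ₀ = −αΔT + βΔS across each adjacent pair:
  103–125 m: −αΔT+βΔS = −(2.6 × 10⁻⁴)(+3.7)+(7.7 × 10⁻⁴)(-4.86) = -4.7 × 10⁻³ → UNSTABLE
  125–190 m: −αΔT+βΔS = −(2.6 × 10⁻⁴)(-5.8)+(7.7 × 10⁻⁴)(+13.50) = 0.012 → stable
The 103–125 m interval has Δρ < 0: lighter water underlies denser water.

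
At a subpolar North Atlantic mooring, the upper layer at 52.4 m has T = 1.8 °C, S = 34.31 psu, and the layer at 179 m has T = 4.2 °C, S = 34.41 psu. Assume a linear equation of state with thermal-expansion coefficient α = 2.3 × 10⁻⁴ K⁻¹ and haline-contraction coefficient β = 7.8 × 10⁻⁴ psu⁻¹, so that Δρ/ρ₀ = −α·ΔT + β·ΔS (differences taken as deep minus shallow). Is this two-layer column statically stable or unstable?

unstable

ΔT = 4.2 − 1.8 = +2.4 K and ΔS = 34.41 − 34.31 = +0.10 psu (deep − shallow).
−αΔT = -5.52 × 10⁻⁴; βΔS = 7.80 × 10⁻⁵; sum Δρ/ρ₀ = -4.74 × 10⁻⁴.
Δρ/ρ₀ < 0, so Δρ < 0: deeper water is lighter → statically unstable; the column would overturn.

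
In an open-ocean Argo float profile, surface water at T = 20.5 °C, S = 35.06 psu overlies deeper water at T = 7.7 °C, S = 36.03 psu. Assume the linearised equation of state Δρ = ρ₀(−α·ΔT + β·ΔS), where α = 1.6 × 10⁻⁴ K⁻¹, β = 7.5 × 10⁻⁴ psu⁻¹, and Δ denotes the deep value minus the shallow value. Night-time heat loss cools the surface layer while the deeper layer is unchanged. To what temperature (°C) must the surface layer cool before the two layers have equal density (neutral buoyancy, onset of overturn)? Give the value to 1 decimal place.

3.2 °C

Neutral buoyancy requires Δρ = 0, i.e. −α(T_deep − T_surf′) + β(S_deep − S_surf) = 0.
T_surf′ = T_deep − (β/α)·ΔS = 7.7 − (7.5 × 10⁻⁴/1.6 × 10⁻⁴)·(+0.97) = 3.153 °C.
Cooling required: 20.5 − (3.153) = 17.347 °C.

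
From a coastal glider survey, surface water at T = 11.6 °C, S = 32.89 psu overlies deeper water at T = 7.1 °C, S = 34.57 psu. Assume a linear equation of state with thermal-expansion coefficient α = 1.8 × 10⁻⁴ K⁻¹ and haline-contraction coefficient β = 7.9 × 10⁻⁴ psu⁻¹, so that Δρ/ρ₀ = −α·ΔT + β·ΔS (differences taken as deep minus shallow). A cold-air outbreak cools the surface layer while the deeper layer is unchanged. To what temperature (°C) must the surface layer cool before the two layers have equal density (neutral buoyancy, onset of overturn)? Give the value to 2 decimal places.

-0.27 °C

Neutral buoyancy requires Δρ = 0, i.e. −α(T_deep − T_surf′) + β(S_deep − S_surf) = 0.
T_surf′ = T_deep − (β/α)·ΔS = 7.1 − (7.9 × 10⁻⁴/1.8 × 10⁻⁴)·(+1.68) = -0.2733 °C.
Cooling required: 11.6 − (-0.2733) = 11.8733 °C.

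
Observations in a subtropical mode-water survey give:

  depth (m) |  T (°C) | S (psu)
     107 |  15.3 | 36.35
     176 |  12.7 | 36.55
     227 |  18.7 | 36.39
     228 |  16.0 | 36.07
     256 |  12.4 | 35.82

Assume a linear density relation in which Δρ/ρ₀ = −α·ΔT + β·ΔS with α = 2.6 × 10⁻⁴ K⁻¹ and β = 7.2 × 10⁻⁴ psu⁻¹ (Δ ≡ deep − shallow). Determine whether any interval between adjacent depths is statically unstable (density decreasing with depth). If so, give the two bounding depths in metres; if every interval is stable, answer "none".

Evaluate Δρ/ρ₀ = −αΔT + βΔS across each adjacent pair:
  107–176 m: −αΔT+βΔS = −(2.6 × 10⁻⁴)(-2.6)+(7.2 × 10⁻⁴)(+0.20) = 8.2 × 10⁻⁴ → stable
  176–227 m: −αΔT+βΔS = −(2.6 × 10⁻⁴)(+6.0)+(7.2 × 10⁻⁴)(-0.16) = -1.7 × 10⁻³ → UNSTABLE
  227–228 m: −αΔT+βΔS = −(2.6 × 10⁻⁴)(-2.7)+(7.2 × 10⁻⁴)(-0.32) = 4.7 × 10⁻⁴ → stable
  228–256 m: −αΔT+βΔS = −(2.6 × 10⁻⁴)(-3.6)+(7.2 × 10⁻⁴)(-0.25) = 7.6 × 10⁻⁴ → stable
The 176–227 m interval has Δρ < 0: lighter water underlies denser water.

176–227 m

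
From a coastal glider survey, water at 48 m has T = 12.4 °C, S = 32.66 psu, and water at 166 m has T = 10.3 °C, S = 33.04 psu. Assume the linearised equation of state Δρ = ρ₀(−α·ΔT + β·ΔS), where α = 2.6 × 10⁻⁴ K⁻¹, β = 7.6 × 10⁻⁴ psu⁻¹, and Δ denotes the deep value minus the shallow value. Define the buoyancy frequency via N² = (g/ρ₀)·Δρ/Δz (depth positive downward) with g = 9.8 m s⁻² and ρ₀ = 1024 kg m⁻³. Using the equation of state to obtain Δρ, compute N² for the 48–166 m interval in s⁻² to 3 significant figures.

ΔT = -2.1 K, ΔS = +0.38 psu (deep − shallow).
Δρ/ρ₀ = −αΔT + βΔS = 5.46 × 10⁻⁴ + 2.888 × 10⁻⁴ = 8.348 × 10⁻⁴, so Δρ ≈ 0.8548 kg m⁻³.
N² = (g/ρ₀)·Δρ/Δz = g·(Δρ/ρ₀)/Δz = 9.8 × 8.348 × 10⁻⁴ / 118 = 6.9331 × 10⁻⁵ s⁻² ≈ 6.93 × 10⁻⁵ s⁻².

6.93 × 10⁻⁵ s⁻²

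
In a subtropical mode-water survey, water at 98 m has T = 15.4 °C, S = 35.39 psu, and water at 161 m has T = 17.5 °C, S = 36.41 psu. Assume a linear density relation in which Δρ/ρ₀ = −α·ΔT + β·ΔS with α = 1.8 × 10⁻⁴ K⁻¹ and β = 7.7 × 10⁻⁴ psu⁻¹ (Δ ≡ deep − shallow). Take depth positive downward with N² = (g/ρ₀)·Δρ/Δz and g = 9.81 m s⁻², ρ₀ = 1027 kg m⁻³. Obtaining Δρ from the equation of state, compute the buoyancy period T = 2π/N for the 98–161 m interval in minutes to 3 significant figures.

ΔT = +2.1 K, ΔS = +1.02 psu (deep − shallow).
Δρ/ρ₀ = −αΔT + βΔS = -3.78 × 10⁻⁴ + 7.854 × 10⁻⁴ = 4.074 × 10⁻⁴, so Δρ ≈ 0.4184 kg m⁻³.
N² = (g/ρ₀)·Δρ/Δz = g·(Δρ/ρ₀)/Δz = 9.81 × 4.074 × 10⁻⁴ / 63 = 6.3438 × 10⁻⁵ s⁻².
N = √(6.3438 × 10⁻⁵) = 7.9648 × 10⁻³ rad s⁻¹ → T = 2π/N = 788.87 s = 13.148 min ≈ 13.1 min.

13.1 min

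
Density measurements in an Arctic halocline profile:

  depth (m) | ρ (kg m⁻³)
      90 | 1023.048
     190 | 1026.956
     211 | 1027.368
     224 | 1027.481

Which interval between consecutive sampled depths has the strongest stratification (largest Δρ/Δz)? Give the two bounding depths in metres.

Compute the density gradient over each adjacent pair:
  90–190 m: Δρ/Δz = 3.908/100 = 0.039 kg m⁻⁴
  190–211 m: Δρ/Δz = 0.412/21 = 0.020 kg m⁻⁴
  211–224 m: Δρ/Δz = 0.113/13 = 8.7 × 10⁻³ kg m⁻⁴
The largest gradient is in the 90–190 m interval — the pycnocline.

90–190 m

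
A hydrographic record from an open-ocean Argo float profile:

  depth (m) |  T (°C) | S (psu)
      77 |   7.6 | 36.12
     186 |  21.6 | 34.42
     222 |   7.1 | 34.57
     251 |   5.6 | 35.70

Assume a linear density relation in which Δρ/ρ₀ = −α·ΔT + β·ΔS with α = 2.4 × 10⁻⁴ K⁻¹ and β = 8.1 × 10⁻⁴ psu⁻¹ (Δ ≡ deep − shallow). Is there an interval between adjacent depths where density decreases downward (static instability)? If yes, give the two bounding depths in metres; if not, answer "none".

77–186 m

Evaluate Δρ/ρ₀ = −αΔT + βΔS across each adjacent pair:
  77–186 m: −αΔT+βΔS = −(2.4 × 10⁻⁴)(+14.0)+(8.1 × 10⁻⁴)(-1.70) = -4.7 × 10⁻³ → UNSTABLE
  186–222 m: −αΔT+βΔS = −(2.4 × 10⁻⁴)(-14.5)+(8.1 × 10⁻⁴)(+0.15) = 3.6 × 10⁻³ → stable
  222–251 m: −αΔT+βΔS = −(2.4 × 10⁻⁴)(-1.5)+(8.1 × 10⁻⁴)(+1.13) = 1.3 × 10⁻³ → stable
The 77–186 m interval has Δρ < 0: lighter water underlies denser water.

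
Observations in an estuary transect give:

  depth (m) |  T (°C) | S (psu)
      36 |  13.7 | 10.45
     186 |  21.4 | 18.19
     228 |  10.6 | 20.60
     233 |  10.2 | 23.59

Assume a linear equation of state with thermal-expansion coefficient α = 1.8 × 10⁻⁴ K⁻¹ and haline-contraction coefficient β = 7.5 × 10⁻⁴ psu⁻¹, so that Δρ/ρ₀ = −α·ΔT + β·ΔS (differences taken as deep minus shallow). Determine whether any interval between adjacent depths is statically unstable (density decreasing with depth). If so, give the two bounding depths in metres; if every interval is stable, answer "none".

Evaluate Δρ/ρ₀ = −αΔT + βΔS across each adjacent pair:
  36–186 m: −αΔT+βΔS = −(1.8 × 10⁻⁴)(+7.7)+(7.5 × 10⁻⁴)(+7.74) = 4.4 × 10⁻³ → stable
  186–228 m: −αΔT+βΔS = −(1.8 × 10⁻⁴)(-10.8)+(7.5 × 10⁻⁴)(+2.41) = 3.8 × 10⁻³ → stable
  228–233 m: −αΔT+βΔS = −(1.8 × 10⁻⁴)(-0.4)+(7.5 × 10⁻⁴)(+2.99) = 2.3 × 10⁻³ → stable
Every interval has Δρ > 0: the column is stably stratified throughout.

none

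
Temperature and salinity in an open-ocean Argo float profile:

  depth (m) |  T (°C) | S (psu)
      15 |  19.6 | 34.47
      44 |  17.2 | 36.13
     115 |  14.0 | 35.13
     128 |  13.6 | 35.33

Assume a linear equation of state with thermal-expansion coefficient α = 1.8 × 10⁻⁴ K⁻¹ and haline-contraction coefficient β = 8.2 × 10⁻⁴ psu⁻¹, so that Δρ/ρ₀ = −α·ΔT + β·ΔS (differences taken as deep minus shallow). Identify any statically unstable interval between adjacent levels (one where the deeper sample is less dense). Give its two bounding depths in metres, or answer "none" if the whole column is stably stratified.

44–115 m

Evaluate Δρ/ρ₀ = −αΔT + βΔS across each adjacent pair:
  15–44 m: −αΔT+βΔS = −(1.8 × 10⁻⁴)(-2.4)+(8.2 × 10⁻⁴)(+1.66) = 1.8 × 10⁻³ → stable
  44–115 m: −αΔT+βΔS = −(1.8 × 10⁻⁴)(-3.2)+(8.2 × 10⁻⁴)(-1.00) = -2.4 × 10⁻⁴ → UNSTABLE
  115–128 m: −αΔT+βΔS = −(1.8 × 10⁻⁴)(-0.4)+(8.2 × 10⁻⁴)(+0.20) = 2.4 × 10⁻⁴ → stable
The 44–115 m interval has Δρ < 0: lighter water underlies denser water.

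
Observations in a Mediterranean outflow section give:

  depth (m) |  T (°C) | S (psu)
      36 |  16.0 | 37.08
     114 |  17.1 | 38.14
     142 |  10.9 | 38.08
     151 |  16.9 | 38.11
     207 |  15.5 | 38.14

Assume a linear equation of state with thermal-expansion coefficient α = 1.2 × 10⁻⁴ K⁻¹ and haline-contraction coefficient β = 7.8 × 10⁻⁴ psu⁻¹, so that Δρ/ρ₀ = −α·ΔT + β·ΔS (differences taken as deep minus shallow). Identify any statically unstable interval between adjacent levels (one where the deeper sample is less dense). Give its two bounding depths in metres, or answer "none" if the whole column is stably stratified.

142–151 m

Evaluate Δρ/ρ₀ = −αΔT + βΔS across each adjacent pair:
  36–114 m: −αΔT+βΔS = −(1.2 × 10⁻⁴)(+1.1)+(7.8 × 10⁻⁴)(+1.06) = 6.9 × 10⁻⁴ → stable
  114–142 m: −αΔT+βΔS = −(1.2 × 10⁻⁴)(-6.2)+(7.8 × 10⁻⁴)(-0.06) = 7.0 × 10⁻⁴ → stable
  142–151 m: −αΔT+βΔS = −(1.2 × 10⁻⁴)(+6.0)+(7.8 × 10⁻⁴)(+0.03) = -7.0 × 10⁻⁴ → UNSTABLE
  151–207 m: −αΔT+βΔS = −(1.2 × 10⁻⁴)(-1.4)+(7.8 × 10⁻⁴)(+0.03) = 1.9 × 10⁻⁴ → stable
The 142–151 m interval has Δρ < 0: lighter water underlies denser water.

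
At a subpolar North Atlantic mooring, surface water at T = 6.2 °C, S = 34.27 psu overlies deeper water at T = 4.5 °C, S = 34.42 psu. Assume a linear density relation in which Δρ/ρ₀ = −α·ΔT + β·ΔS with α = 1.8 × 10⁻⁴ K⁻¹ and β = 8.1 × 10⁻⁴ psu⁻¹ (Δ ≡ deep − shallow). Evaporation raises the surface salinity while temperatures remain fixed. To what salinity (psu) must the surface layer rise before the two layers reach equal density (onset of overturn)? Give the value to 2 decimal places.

Neutral buoyancy requires −α(T_deep − T_surf) + β(S_deep − S_surf′) = 0.
S_surf′ = S_deep − (α/β)·ΔT = 34.42 − (1.8 × 10⁻⁴/8.1 × 10⁻⁴)·(-1.7) = 34.7978 psu.
Increase required: 34.7978 − 34.27 = 0.5278 psu.

34.80 psu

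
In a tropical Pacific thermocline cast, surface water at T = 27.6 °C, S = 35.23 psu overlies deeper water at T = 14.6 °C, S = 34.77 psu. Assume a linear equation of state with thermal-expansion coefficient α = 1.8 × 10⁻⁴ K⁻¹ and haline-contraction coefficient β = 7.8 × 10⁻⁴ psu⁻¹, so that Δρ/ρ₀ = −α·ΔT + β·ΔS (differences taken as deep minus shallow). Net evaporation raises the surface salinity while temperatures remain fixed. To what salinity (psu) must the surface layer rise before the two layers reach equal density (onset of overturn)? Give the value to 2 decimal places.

Neutral buoyancy requires −α(T_deep − T_surf) + β(S_deep − S_surf′) = 0.
S_surf′ = S_deep − (α/β)·ΔT = 34.77 − (1.8 × 10⁻⁴/7.8 × 10⁻⁴)·(-13.0) = 37.7700 psu.
Increase required: 37.7700 − 35.23 = 2.5400 psu.

37.77 psu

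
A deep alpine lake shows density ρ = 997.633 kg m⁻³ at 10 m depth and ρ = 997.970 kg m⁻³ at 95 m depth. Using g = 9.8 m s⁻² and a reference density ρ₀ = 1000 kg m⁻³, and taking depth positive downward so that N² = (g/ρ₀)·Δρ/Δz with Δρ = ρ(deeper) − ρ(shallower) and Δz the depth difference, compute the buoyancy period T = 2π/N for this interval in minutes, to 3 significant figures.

16.8 min

Δρ = 997.970 − 997.633 = 0.337 kg m⁻³ over Δz = 95 − 10 = 85 m.
N² = (9.8/1000) × (0.337/85) = 3.8854 × 10⁻⁵ s⁻².
N = √(3.8854 × 10⁻⁵) = 6.2333 × 10⁻³ rad s⁻¹, so T = 2π/N = 1.0080 × 10³ s = 16.800 min ≈ 16.8 min.
N² > 0, so the interval is statically stable.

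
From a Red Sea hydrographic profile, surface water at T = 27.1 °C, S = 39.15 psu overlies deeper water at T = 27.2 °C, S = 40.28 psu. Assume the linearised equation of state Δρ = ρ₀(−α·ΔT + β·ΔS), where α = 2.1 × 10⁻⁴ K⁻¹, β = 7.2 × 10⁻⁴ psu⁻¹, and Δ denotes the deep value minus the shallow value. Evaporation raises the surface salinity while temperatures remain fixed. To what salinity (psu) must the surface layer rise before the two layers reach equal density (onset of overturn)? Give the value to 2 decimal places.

Neutral buoyancy requires −α(T_deep − T_surf) + β(S_deep − S_surf′) = 0.
S_surf′ = S_deep − (α/β)·ΔT = 40.28 − (2.1 × 10⁻⁴/7.2 × 10⁻⁴)·(+0.1) = 40.2508 psu.
Increase required: 40.2508 − 39.15 = 1.1008 psu.

40.25 psu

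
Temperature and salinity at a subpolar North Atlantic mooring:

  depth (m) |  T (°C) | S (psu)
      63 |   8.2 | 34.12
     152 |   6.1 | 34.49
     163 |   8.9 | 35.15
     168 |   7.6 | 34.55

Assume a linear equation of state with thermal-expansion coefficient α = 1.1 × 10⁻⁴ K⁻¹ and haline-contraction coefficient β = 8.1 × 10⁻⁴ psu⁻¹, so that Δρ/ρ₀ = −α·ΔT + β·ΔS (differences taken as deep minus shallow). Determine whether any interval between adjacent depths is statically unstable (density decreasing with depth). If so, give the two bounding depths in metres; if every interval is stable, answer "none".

Evaluate Δρ/ρ₀ = −αΔT + βΔS across each adjacent pair:
  63–152 m: −αΔT+βΔS = −(1.1 × 10⁻⁴)(-2.1)+(8.1 × 10⁻⁴)(+0.37) = 5.3 × 10⁻⁴ → stable
  152–163 m: −αΔT+βΔS = −(1.1 × 10⁻⁴)(+2.8)+(8.1 × 10⁻⁴)(+0.66) = 2.3 × 10⁻⁴ → stable
  163–168 m: −αΔT+βΔS = −(1.1 × 10⁻⁴)(-1.3)+(8.1 × 10⁻⁴)(-0.60) = -3.4 × 10⁻⁴ → UNSTABLE
The 163–168 m interval has Δρ < 0: lighter water underlies denser water.

163–168 m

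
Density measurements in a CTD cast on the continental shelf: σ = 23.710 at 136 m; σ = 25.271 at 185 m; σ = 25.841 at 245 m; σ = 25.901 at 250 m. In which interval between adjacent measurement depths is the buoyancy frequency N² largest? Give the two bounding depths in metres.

136–185 m

Compute the density gradient over each adjacent pair:
  136–185 m: Δρ/Δz = 1.561/49 = 0.032 kg m⁻⁴
  185–245 m: Δρ/Δz = 0.570/60 = 9.5 × 10⁻³ kg m⁻⁴
  245–250 m: Δρ/Δz = 0.060/5 = 0.012 kg m⁻⁴
The largest gradient is in the 136–185 m interval — the pycnocline.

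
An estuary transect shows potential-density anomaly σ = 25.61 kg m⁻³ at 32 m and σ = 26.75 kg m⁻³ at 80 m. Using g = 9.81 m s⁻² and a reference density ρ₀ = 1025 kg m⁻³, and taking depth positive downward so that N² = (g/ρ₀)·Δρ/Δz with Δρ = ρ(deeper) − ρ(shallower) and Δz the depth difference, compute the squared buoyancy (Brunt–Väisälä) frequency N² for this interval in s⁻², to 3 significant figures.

2.27 × 10⁻⁴ s⁻²

Δρ = 1026.75 − 1025.61 = 1.14 kg m⁻³ over Δz = 80 − 32 = 48 m.
N² = (9.81/1025) × (1.14/48) = 2.2730 × 10⁻⁴ s⁻² ≈ 2.27 × 10⁻⁴ s⁻².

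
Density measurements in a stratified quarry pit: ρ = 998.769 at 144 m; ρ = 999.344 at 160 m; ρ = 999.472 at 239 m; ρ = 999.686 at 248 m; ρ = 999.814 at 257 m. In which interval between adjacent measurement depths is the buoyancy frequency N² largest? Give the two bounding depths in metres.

Compute the density gradient over each adjacent pair:
  144–160 m: Δρ/Δz = 0.575/16 = 0.036 kg m⁻⁴
  160–239 m: Δρ/Δz = 0.128/79 = 1.6 × 10⁻³ kg m⁻⁴
  239–248 m: Δρ/Δz = 0.214/9 = 0.024 kg m⁻⁴
  248–257 m: Δρ/Δz = 0.128/9 = 0.014 kg m⁻⁴
The largest gradient is in the 144–160 m interval — the pycnocline.

144–160 m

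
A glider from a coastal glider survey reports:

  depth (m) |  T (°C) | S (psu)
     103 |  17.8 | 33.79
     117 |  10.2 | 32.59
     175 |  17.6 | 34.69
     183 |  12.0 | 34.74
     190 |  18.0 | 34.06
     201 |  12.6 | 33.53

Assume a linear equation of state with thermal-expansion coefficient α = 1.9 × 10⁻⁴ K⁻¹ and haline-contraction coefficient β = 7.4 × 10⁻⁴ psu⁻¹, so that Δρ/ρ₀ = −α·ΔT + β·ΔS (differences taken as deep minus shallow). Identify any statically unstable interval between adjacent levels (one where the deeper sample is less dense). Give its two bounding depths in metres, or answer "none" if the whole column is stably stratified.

183–190 m

Evaluate Δρ/ρ₀ = −αΔT + βΔS across each adjacent pair:
  103–117 m: −αΔT+βΔS = −(1.9 × 10⁻⁴)(-7.6)+(7.4 × 10⁻⁴)(-1.20) = 5.6 × 10⁻⁴ → stable
  117–175 m: −αΔT+βΔS = −(1.9 × 10⁻⁴)(+7.4)+(7.4 × 10⁻⁴)(+2.10) = 1.5 × 10⁻⁴ → stable
  175–183 m: −αΔT+βΔS = −(1.9 × 10⁻⁴)(-5.6)+(7.4 × 10⁻⁴)(+0.05) = 1.1 × 10⁻³ → stable
  183–190 m: −αΔT+βΔS = −(1.9 × 10⁻⁴)(+6.0)+(7.4 × 10⁻⁴)(-0.68) = -1.6 × 10⁻³ → UNSTABLE
  190–201 m: −αΔT+βΔS = −(1.9 × 10⁻⁴)(-5.4)+(7.4 × 10⁻⁴)(-0.53) = 6.3 × 10⁻⁴ → stable
The 183–190 m interval has Δρ < 0: lighter water underlies denser water.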